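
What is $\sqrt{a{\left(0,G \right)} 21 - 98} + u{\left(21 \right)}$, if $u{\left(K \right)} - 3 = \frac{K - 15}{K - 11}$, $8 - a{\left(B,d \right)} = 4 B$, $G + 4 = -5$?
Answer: $\frac{18}{5} + \sqrt{70} \approx 11.967$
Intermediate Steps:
$G = -9$ ($G = -4 - 5 = -9$)
$a{\left(B,d \right)} = 8 - 4 B$
$u{\left(K \right)} = 3 + \frac{-15 + K}{-11 + K}$ ($u{\left(K \right)} = 3 + \frac{K - 15}{K - 11} = 3 + \frac{-15 + K}{-11 + K}$)
$\sqrt{a{\left(0,G \right)} 21 - 98} + u{\left(21 \right)} = \sqrt{\left(8 - 0\right) 21 - 98} + \frac{4 \left(-12 + 21\right)}{-11 + 21} = \sqrt{\left(8 + 0\right) 21 - 98} + 4 \cdot \frac{1}{10} \cdot 9 = \sqrt{8 \cdot 21 - 98} + 4 \cdot \frac{1}{10} \cdot 9 = \sqrt{168 - 98} + \frac{18}{5} = \sqrt{70} + \frac{18}{5} = \frac{18}{5} + \sqrt{70}$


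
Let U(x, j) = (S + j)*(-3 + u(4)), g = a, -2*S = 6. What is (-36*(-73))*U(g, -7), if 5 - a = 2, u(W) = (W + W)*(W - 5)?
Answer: 289080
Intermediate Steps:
S = -3 (S = -½*6 = -3)
u(W) = 2*W*(-5 + W) (u(W) = (2*W)*(-5 + W) = 2*W*(-5 + W))
a = 3 (a = 5 - 1*2 = 5 - 2 = 3)
g = 3
U(x, j) = 33 - 11*j (U(x, j) = (-3 + j)*(-3 + 2*4*(-5 + 4)) = (-3 + j)*(-3 + 2*4*(-1)) = (-3 + j)*(-3 - 8) = (-3 + j)*(-11) = 33 - 11*j)
(-36*(-73))*U(g, -7) = (-36*(-73))*(33 - 11*(-7)) = 2628*(33 + 77) = 2628*110 = 289080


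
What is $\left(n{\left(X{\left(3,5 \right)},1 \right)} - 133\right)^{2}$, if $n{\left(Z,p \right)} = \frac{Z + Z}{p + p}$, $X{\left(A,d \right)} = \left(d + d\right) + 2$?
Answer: $14641$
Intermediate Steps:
$X{\left(A,d \right)} = 2 + 2 d$ ($X{\left(A,d \right)} = 2 d + 2 = 2 + 2 d$)
$n{\left(Z,p \right)} = \frac{Z}{p}$ ($n{\left(Z,p \right)} = \frac{2 Z}{2 p} = 2 Z \frac{1}{2 p} = \frac{Z}{p}$)
$\left(n{\left(X{\left(3,5 \right)},1 \right)} - 133\right)^{2} = \left(\frac{2 + 2 \cdot 5}{1} - 133\right)^{2} = \left(\left(2 + 10\right) 1 - 133\right)^{2} = \left(12 \cdot 1 - 133\right)^{2} = \left(12 - 133\right)^{2} = \left(-121\right)^{2} = 14641$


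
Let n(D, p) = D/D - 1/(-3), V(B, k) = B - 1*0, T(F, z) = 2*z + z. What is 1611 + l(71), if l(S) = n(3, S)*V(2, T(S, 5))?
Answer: 4841/3 ≈ 1613.7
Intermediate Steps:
T(F, z) = 3*z
V(B, k) = B (V(B, k) = B + 0 = B)
n(D, p) = 4/3 (n(D, p) = 1 - 1*(-⅓) = 1 + ⅓ = 4/3)
l(S) = 8/3 (l(S) = (4/3)*2 = 8/3)
1611 + l(71) = 1611 + 8/3 = 4841/3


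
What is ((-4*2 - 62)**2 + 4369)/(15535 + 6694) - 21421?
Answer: -476158140/22229 ≈ -21421.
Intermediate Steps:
((-4*2 - 62)**2 + 4369)/(15535 + 6694) - 21421 = ((-8 - 62)**2 + 4369)/22229 - 21421 = ((-70)**2 + 4369)*(1/22229) - 21421 = (4900 + 4369)*(1/22229) - 21421 = 9269*(1/22229) - 21421 = 9269/22229 - 21421 = -476158140/22229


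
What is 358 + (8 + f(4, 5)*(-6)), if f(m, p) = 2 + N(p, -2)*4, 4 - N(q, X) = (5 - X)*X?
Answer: -78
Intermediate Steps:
N(q, X) = 4 - X*(5 - X) (N(q, X) = 4 - (5 - X)*X = 4 - X*(5 - X))
f(m, p) = 74 (f(m, p) = 2 + (4 + (-2)² - 5*(-2))*4 = 2 + (4 + 4 + 10)*4 = 2 + 18*4 = 2 + 72 = 74)
358 + (8 + f(4, 5)*(-6)) = 358 + (8 + 74*(-6)) = 358 + (8 - 444) = 358 - 436 = -78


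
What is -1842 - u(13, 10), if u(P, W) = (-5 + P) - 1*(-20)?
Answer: -1870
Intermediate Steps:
u(P, W) = 15 + P (u(P, W) = (-5 + P) + 20 = 15 + P)
-1842 - u(13, 10) = -1842 - (15 + 13) = -1842 - 1*28 = -1842 - 28 = -1870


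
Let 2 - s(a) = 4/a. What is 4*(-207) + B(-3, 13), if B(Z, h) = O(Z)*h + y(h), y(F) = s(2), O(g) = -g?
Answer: -789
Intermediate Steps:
s(a) = 2 - 4/a
y(F) = 0 (y(F) = 2 - 4/2 = 2 - 4*1/2 = 2 - 2 = 0)
B(Z, h) = -Z*h (B(Z, h) = (-Z)*h + 0 = -Z*h + 0 = -Z*h)
4*(-207) + B(-3, 13) = 4*(-207) - 1*(-3)*13 = -828 + 39 = -789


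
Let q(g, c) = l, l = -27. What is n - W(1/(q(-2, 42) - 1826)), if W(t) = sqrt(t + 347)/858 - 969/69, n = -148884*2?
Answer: -6848341/23 - sqrt(1191460470)/1589874 ≈ -2.9775e+5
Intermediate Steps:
q(g, c) = -27
n = -297768
W(t) = -323/23 + sqrt(347 + t)/858 (W(t) = sqrt(347 + t)*(1/858) - 969*1/69 = sqrt(347 + t)/858 - 323/23 = -323/23 + sqrt(347 + t)/858)
n - W(1/(q(-2, 42) - 1826)) = -297768 - (-323/23 + sqrt(347 + 1/(-27 - 1826))/858) = -297768 - (-323/23 + sqrt(347 + 1/(-1853))/858) = -297768 - (-323/23 + sqrt(347 - 1/1853)/858) = -297768 - (-323/23 + sqrt(642990/1853)/858) = -297768 - (-323/23 + (sqrt(1191460470)/1853)/858) = -297768 - (-323/23 + sqrt(1191460470)/1589874) = -297768 + (323/23 - sqrt(1191460470)/1589874) = -6848341/23 - sqrt(1191460470)/1589874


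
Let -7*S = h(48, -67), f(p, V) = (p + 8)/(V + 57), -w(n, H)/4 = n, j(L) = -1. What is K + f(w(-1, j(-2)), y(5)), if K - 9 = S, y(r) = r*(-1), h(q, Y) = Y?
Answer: 1711/91 ≈ 18.802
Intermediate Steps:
w(n, H) = -4*n
y(r) = -r
f(p, V) = (8 + p)/(57 + V)
S = 67/7 (S = -1/7*(-67) = 67/7 ≈ 9.5714)
K = 130/7 (K = 9 + 67/7 = 130/7 ≈ 18.571)
K + f(w(-1, j(-2)), y(5)) = 130/7 + (8 - 4*(-1))/(57 - 1*5) = 130/7 + (8 + 4)/(57 - 5) = 130/7 + 12/52 = 130/7 + (1/52)*12 = 130/7 + 3/13 = 1711/91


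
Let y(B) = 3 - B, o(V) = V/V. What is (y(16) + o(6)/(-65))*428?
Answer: -362088/65 ≈ -5570.6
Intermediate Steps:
o(V) = 1
(y(16) + o(6)/(-65))*428 = ((3 - 1*16) + 1/(-65))*428 = ((3 - 16) + 1*(-1/65))*428 = (-13 - 1/65)*428 = -846/65*428 = -362088/65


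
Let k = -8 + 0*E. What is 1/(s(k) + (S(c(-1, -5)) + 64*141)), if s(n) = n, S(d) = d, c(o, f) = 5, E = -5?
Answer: 1/9021 ≈ 0.00011085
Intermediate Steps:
k = -8 (k = -8 + 0*(-5) = -8 + 0 = -8)
1/(s(k) + (S(c(-1, -5)) + 64*141)) = 1/(-8 + (5 + 64*141)) = 1/(-8 + (5 + 9024)) = 1/(-8 + 9029) = 1/9021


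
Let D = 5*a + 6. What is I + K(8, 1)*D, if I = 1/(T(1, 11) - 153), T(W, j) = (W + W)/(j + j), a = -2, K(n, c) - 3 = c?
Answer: -26923/1682 ≈ -16.007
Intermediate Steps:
K(n, c) = 3 + c
T(W, j) = W/j (T(W, j) = (2*W)/((2*j)) = (2*W)*(1/(2*j)) = W/j)
I = -11/1682 (I = 1/(1/11 - 153) = 1/(-1682/11) = -11/1682 ≈ -0.0065398)
D = -4 (D = 5*(-2) + 6 = -10 + 6 = -4)
I + K(8, 1)*D = -11/1682 + (3 + 1)*(-4) = -11/1682 + 4*(-4) = -11/1682 - 16 = -26923/1682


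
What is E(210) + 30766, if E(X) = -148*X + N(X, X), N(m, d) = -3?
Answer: -317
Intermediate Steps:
E(X) = -3 - 148*X (E(X) = -148*X - 3 = -3 - 148*X)
E(210) + 30766 = (-3 - 148*210) + 30766 = (-3 - 31080) + 30766 = -31083 + 30766 = -317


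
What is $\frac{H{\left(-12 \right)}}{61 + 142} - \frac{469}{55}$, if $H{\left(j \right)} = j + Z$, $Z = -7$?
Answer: $- \frac{96252}{11165} \approx -8.6209$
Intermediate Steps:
$H{\left(j \right)} = -7 + j$ ($H{\left(j \right)} = j - 7 = -7 + j$)
$\frac{H{\left(-12 \right)}}{61 + 142} - \frac{469}{55} = \frac{-7 - 12}{61 + 142} - \frac{469}{55} = - \frac{19}{203} - \frac{469}{55} = - \frac{96252}{11165}$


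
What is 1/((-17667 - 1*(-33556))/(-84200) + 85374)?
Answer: 84200/7188474911 ≈ 1.1713e-5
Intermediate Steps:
1/((-17667 - 1*(-33556))/(-84200) + 85374) = 1/((-17667 + 33556)*(-1/84200) + 85374) = 1/(15889*(-1/84200) + 85374) = 1/(-15889/84200 + 85374) = 1/(7188474911/84200) = 84200/7188474911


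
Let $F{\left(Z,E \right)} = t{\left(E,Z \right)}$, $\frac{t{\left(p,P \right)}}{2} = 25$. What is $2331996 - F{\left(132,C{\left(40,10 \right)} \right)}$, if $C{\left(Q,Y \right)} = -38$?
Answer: $2331946$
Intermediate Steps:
$t{\left(p,P \right)} = 50$ ($t{\left(p,P \right)} = 2 \cdot 25 = 50$)
$F{\left(Z,E \right)} = 50$
$2331996 - F{\left(132,C{\left(40,10 \right)} \right)} = 2331996 - 50 = 2331946$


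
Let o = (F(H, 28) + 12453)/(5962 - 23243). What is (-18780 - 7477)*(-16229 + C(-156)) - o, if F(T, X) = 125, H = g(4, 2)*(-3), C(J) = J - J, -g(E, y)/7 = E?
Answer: 7363863597271/17281 ≈ 4.2612e+8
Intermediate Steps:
g(E, y) = -7*E
C(J) = 0
H = 84 (H = -7*4*(-3) = -28*(-3) = 84)
o = -12578/17281 (o = (125 + 12453)/(5962 - 23243) = 12578/(-17281) = 12578*(-1/17281) = -12578/17281 ≈ -0.72785)
(-18780 - 7477)*(-16229 + C(-156)) - o = (-18780 - 7477)*(-16229 + 0) - 1*(-12578/17281) = -26257*(-16229) + 12578/17281 = 426124853 + 12578/17281 = 7363863597271/17281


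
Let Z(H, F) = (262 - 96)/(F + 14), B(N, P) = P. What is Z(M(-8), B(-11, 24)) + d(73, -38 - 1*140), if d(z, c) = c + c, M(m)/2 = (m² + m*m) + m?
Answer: -6681/19 ≈ -351.63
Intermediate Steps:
M(m) = 2*m + 4*m² (M(m) = 2*((m² + m*m) + m) = 2*((m² + m²) + m) = 2*(2*m² + m) = 2*(m + 2*m²) = 2*m + 4*m²)
Z(H, F) = 166/(14 + F)
d(z, c) = 2*c
Z(M(-8), B(-11, 24)) + d(73, -38 - 1*140) = 166/(14 + 24) + 2*(-38 - 1*140) = 166/38 + 2*(-38 - 140) = 166*(1/38) + 2*(-178) = 83/19 - 356 = -6681/19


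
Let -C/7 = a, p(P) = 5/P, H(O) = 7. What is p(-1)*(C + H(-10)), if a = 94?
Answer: 3255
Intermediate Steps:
C = -658 (C = -7*94 = -658)
p(-1)*(C + H(-10)) = (5/(-1))*(-658 + 7) = (5*(-1))*(-651) = -5*(-651) = 3255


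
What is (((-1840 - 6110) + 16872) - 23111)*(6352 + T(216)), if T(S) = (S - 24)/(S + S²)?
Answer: -25145875528/279 ≈ -9.0129e+7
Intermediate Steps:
T(S) = (-24 + S)/(S + S²)
(((-1840 - 6110) + 16872) - 23111)*(6352 + T(216)) = (((-1840 - 6110) + 16872) - 23111)*(6352 + (-24 + 216)/(216*(1 + 216))) = ((-7950 + 16872) - 23111)*(6352 + (1/216)*192/217) = (8922 - 23111)*(6352 + (1/216)*(1/217)*192) = -14189*(6352 + 8/1953) = -14189*12405464/1953 = -25145875528/279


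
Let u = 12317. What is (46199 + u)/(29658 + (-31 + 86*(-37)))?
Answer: 58516/26445 ≈ 2.2127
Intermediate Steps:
(46199 + u)/(29658 + (-31 + 86*(-37))) = (46199 + 12317)/(29658 + (-31 + 86*(-37))) = 58516/(29658 + (-31 - 3182)) = 58516/(29658 - 3213) = 58516/26445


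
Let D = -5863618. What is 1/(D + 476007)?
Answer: -1/5387611 ≈ -1.8561e-7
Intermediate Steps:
1/(D + 476007) = 1/(-5863618 + 476007) = 1/(-5387611) = -1/5387611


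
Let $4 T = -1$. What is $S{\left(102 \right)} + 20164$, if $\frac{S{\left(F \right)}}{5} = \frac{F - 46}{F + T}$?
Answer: $\frac{8207868}{407} \approx 20167.0$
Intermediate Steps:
$T = - \frac{1}{4}$ ($T = \frac{1}{4} \left(-1\right) = - \frac{1}{4} \approx -0.25$)
$S{\left(F \right)} = \frac{5 \left(-46 + F\right)}{- \frac{1}{4} + F}$ ($S{\left(F \right)} = 5 \frac{F - 46}{F - \frac{1}{4}} = 5 \frac{F - 46}{- \frac{1}{4} + F} = 5 \frac{-46 + F}{- \frac{1}{4} + F} = \frac{5 \left(-46 + F\right)}{- \frac{1}{4} + F}$)
$S{\left(102 \right)} + 20164 = \frac{20 \left(-46 + 102\right)}{-1 + 4 \cdot 102} + 20164 = 20 \frac{1}{-1 + 408} \cdot 56 + 20164 = 20 \cdot \frac{1}{407} \cdot 56 + 20164 = \frac{1120}{407} + 20164 = \frac{8207868}{407}$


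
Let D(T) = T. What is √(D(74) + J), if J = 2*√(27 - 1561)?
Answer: √(74 + 2*I*√1534) ≈ 9.5331 + 4.1085*I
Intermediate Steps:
J = 2*I*√1534 (J = 2*√(-1534) = 2*(I*√1534) = 2*I*√1534 ≈ 78.333*I)
√(D(74) + J) = √(74 + 2*I*√1534)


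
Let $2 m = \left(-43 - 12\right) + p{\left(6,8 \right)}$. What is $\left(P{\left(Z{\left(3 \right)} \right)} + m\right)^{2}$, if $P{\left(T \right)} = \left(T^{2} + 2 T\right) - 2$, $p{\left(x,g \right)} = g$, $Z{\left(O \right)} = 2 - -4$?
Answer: $\frac{2025}{4} \approx 506.25$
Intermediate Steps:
$Z{\left(O \right)} = 6$ ($Z{\left(O \right)} = 2 + 4 = 6$)
$P{\left(T \right)} = -2 + T^{2} + 2 T$
$m = - \frac{47}{2}$ ($m = \frac{\left(-43 - 12\right) + 8}{2} = \frac{-55 + 8}{2} = \frac{1}{2} \left(-47\right) = - \frac{47}{2} \approx -23.5$)
$\left(P{\left(Z{\left(3 \right)} \right)} + m\right)^{2} = \left(\left(-2 + 6^{2} + 2 \cdot 6\right) - \frac{47}{2}\right)^{2} = \left(\left(-2 + 36 + 12\right) - \frac{47}{2}\right)^{2} = \left(46 - \frac{47}{2}\right)^{2} = \left(\frac{45}{2}\right)^{2} = \frac{2025}{4}$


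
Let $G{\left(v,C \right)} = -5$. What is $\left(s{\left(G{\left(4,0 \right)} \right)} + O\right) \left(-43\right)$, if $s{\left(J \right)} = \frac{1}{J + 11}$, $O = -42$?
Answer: $\frac{10793}{6} \approx 1798.8$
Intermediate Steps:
$s{\left(J \right)} = \frac{1}{11 + J}$
$\left(s{\left(G{\left(4,0 \right)} \right)} + O\right) \left(-43\right) = \left(\frac{1}{11 - 5} - 42\right) \left(-43\right) = \left(\frac{1}{6} - 42\right) \left(-43\right) = \left(- \frac{251}{6}\right) \left(-43\right) = \frac{10793}{6}$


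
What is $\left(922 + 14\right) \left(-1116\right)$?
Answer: $-1044576$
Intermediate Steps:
$\left(922 + 14\right) \left(-1116\right) = 936 \left(-1116\right) = -1044576$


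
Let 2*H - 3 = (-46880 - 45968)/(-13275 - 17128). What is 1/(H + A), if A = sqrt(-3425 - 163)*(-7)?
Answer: 11191769942/650075827423681 + 51763174904*I*sqrt(897)/650075827423681 ≈ 1.7216e-5 + 0.0023848*I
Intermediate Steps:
H = 184057/60806 (H = 3/2 + ((-46880 - 45968)/(-13275 - 17128))/2 = 3/2 + (-92848/(-30403))/2 = 3/2 + (-92848*(-1/30403))/2 = 3/2 + (1/2)*(92848/30403) = 3/2 + 46424/30403 = 184057/60806 ≈ 3.0270)
A = -14*I*sqrt(897) (A = sqrt(-3588)*(-7) = (2*I*sqrt(897))*(-7) = -14*I*sqrt(897) ≈ -419.3*I)
1/(H + A) = 1/(184057/60806 - 14*I*sqrt(897))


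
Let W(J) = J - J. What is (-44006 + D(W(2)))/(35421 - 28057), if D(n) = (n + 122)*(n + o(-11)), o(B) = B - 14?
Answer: -11764/1841 ≈ -6.3900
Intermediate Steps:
o(B) = -14 + B
W(J) = 0
D(n) = (-25 + n)*(122 + n) (D(n) = (n + 122)*(n + (-14 - 11)) = (122 + n)*(n - 25) = (122 + n)*(-25 + n) = (-25 + n)*(122 + n))
(-44006 + D(W(2)))/(35421 - 28057) = (-44006 + (-3050 + 0² + 97*0))/(35421 - 28057) = (-44006 + (-3050 + 0 + 0))/7364 = (-44006 - 3050)*(1/7364) = -47056*1/7364 = -11764/1841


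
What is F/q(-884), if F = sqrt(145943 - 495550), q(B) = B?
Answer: -I*sqrt(349607)/884 ≈ -0.66886*I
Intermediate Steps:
F = I*sqrt(349607) (F = sqrt(-349607) = I*sqrt(349607) ≈ 591.28*I)
F/q(-884) = (I*sqrt(349607))/(-884) = (I*sqrt(349607))*(-1/884) = -I*sqrt(349607)/884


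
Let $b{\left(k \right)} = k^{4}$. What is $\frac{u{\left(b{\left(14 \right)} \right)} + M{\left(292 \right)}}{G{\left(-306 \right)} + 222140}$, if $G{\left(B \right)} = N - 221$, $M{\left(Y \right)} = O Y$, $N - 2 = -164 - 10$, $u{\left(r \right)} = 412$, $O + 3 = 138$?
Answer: $\frac{39832}{221747} \approx 0.17963$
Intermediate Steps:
$O = 135$ ($O = -3 + 138 = 135$)
$N = -172$ ($N = 2 - 174 = -172$)
$M{\left(Y \right)} = 135 Y$
$G{\left(B \right)} = -393$ ($G{\left(B \right)} = -172 - 221 = -393$)
$\frac{u{\left(b{\left(14 \right)} \right)} + M{\left(292 \right)}}{G{\left(-306 \right)} + 222140} = \frac{412 + 135 \cdot 292}{-393 + 222140} = \frac{412 + 39420}{221747} = 39832 \cdot \frac{1}{221747} = \frac{39832}{221747}$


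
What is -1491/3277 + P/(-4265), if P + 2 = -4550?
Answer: 8557789/13976405 ≈ 0.61230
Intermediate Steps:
P = -4552 (P = -2 - 4550 = -4552)
-1491/3277 + P/(-4265) = -1491/3277 - 4552/(-4265) = -1491*1/3277 - 4552*(-1/4265) = -1491/3277 + 4552/4265 = 8557789/13976405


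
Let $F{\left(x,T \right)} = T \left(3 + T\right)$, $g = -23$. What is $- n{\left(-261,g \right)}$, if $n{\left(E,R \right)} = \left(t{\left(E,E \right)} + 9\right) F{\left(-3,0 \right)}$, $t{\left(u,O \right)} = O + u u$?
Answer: $0$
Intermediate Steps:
$t{\left(u,O \right)} = O + u^{2}$
$n{\left(E,R \right)} = 0$ ($n{\left(E,R \right)} = \left(\left(E + E^{2}\right) + 9\right) 0 \left(3 + 0\right) = \left(9 + E + E^{2}\right) 0 \cdot 3 = \left(9 + E + E^{2}\right) 0 = 0$)
$- n{\left(-261,g \right)} = \left(-1\right) 0 = 0$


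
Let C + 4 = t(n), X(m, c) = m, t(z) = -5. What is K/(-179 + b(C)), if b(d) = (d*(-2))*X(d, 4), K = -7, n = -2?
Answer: 7/341 ≈ 0.020528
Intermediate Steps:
C = -9 (C = -4 - 5 = -9)
b(d) = -2*d² (b(d) = (d*(-2))*d = (-2*d)*d = -2*d²)
K/(-179 + b(C)) = -7/(-179 - 2*(-9)²) = -7/(-179 - 2*81) = -7/(-179 - 162) = -7/(-341) = -1/341*(-7) = 7/341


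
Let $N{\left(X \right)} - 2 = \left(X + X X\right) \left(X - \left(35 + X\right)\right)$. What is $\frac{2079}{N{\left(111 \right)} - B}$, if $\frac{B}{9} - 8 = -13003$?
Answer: $- \frac{2079}{318163} \approx -0.0065344$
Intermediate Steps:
$N{\left(X \right)} = 2 - 35 X - 35 X^{2}$ ($N{\left(X \right)} = 2 + \left(X + X X\right) \left(X - \left(35 + X\right)\right) = 2 + \left(X + X^{2}\right) \left(-35\right) = 2 - \left(35 X + 35 X^{2}\right) = 2 - 35 X - 35 X^{2}$)
$B = -116955$ ($B = 72 + 9 \left(-13003\right) = 72 - 117027 = -116955$)
$\frac{2079}{N{\left(111 \right)} - B} = \frac{2079}{\left(2 - 3885 - 35 \cdot 111^{2}\right) - -116955} = \frac{2079}{\left(2 - 3885 - 431235\right) + 116955} = \frac{2079}{-435118 + 116955} = \frac{2079}{-318163} = 2079 \left(- \frac{1}{318163}\right) = - \frac{2079}{318163}$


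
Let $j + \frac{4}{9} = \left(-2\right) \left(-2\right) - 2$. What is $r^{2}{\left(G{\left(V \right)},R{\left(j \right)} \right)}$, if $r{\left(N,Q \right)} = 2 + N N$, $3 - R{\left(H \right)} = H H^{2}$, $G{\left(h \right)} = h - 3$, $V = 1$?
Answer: $36$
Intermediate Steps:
$G{\left(h \right)} = -3 + h$
$j = \frac{14}{9}$ ($j = - \frac{4}{9} - -2 = - \frac{4}{9} + \left(4 - 2\right) = - \frac{4}{9} + 2 = \frac{14}{9} \approx 1.5556$)
$R{\left(H \right)} = 3 - H^{3}$ ($R{\left(H \right)} = 3 - H H^{2} = 3 - H^{3}$)
$r{\left(N,Q \right)} = 2 + N^{2}$
$r^{2}{\left(G{\left(V \right)},R{\left(j \right)} \right)} = \left(2 + \left(-3 + 1\right)^{2}\right)^{2} = \left(2 + \left(-2\right)^{2}\right)^{2} = \left(2 + 4\right)^{2} = 6^{2} = 36$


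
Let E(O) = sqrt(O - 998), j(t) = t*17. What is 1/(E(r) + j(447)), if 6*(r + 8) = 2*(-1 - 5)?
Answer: 2533/19248603 - 4*I*sqrt(7)/19248603 ≈ 0.00013159 - 5.4981e-7*I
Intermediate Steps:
j(t) = 17*t
r = -10 (r = -8 + (2*(-1 - 5))/6 = -8 + (2*(-6))/6 = -8 + (1/6)*(-12) = -8 - 2 = -10)
E(O) = sqrt(-998 + O)
1/(E(r) + j(447)) = 1/(sqrt(-998 - 10) + 17*447) = 1/(sqrt(-1008) + 7599) = 1/(12*I*sqrt(7) + 7599) = 1/(7599 + 12*I*sqrt(7))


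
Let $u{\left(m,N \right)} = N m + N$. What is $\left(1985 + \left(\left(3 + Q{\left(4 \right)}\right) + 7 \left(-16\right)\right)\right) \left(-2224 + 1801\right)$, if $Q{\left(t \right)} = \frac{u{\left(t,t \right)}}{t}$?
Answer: $-795663$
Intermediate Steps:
$u{\left(m,N \right)} = N + N m$
$Q{\left(t \right)} = 1 + t$ ($Q{\left(t \right)} = \frac{t \left(1 + t\right)}{t} = 1 + t$)
$\left(1985 + \left(\left(3 + Q{\left(4 \right)}\right) + 7 \left(-16\right)\right)\right) \left(-2224 + 1801\right) = \left(1985 + \left(\left(3 + \left(1 + 4\right)\right) + 7 \left(-16\right)\right)\right) \left(-2224 + 1801\right) = \left(1985 + \left(\left(3 + 5\right) - 112\right)\right) \left(-423\right) = \left(1985 + \left(8 - 112\right)\right) \left(-423\right) = \left(1985 - 104\right) \left(-423\right) = 1881 \left(-423\right) = -795663$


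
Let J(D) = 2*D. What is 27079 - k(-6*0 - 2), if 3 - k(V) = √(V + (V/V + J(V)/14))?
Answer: 27076 + 3*I*√7/7 ≈ 27076.0 + 1.1339*I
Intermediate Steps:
k(V) = 3 - √(1 + 8*V/7) (k(V) = 3 - √(V + (V/V + (2*V)/14)) = 3 - √(V + (1 + (2*V)*(1/14))) = 3 - √(V + (1 + V/7)) = 3 - √(1 + 8*V/7))
27079 - k(-6*0 - 2) = 27079 - (3 - √(49 + 56*(-6*0 - 2))/7) = 27079 - (3 - √(49 + 56*(0 - 2))/7) = 27079 - (3 - √(49 + 56*(-2))/7) = 27079 - (3 - √(49 - 112)/7) = 27079 - (3 - 3*I*√7/7) = 27079 + (-3 + 3*I*√7/7) = 27076 + 3*I*√7/7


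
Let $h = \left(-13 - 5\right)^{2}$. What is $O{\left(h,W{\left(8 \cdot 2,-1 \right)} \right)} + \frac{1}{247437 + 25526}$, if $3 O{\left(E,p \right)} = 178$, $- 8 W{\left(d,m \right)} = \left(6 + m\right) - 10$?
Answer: $\frac{48587417}{818889} \approx 59.333$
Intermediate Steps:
$h = 324$ ($h = \left(-18\right)^{2} = 324$)
$W{\left(d,m \right)} = \frac{1}{2} - \frac{m}{8}$ ($W{\left(d,m \right)} = - \frac{\left(6 + m\right) - 10}{8} = - \frac{-4 + m}{8} = \frac{1}{2} - \frac{m}{8}$)
$O{\left(E,p \right)} = \frac{178}{3}$ ($O{\left(E,p \right)} = \frac{1}{3} \cdot 178 = \frac{178}{3}$)
$O{\left(h,W{\left(8 \cdot 2,-1 \right)} \right)} + \frac{1}{247437 + 25526} = \frac{178}{3} + \frac{1}{247437 + 25526} = \frac{178}{3} + \frac{1}{272963} = \frac{48587417}{818889}$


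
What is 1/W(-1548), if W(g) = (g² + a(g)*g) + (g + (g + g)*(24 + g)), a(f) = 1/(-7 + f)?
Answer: 1555/11060809848 ≈ 1.4059e-7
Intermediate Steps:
W(g) = g + g² + g/(-7 + g) + 2*g*(24 + g) (W(g) = (g² + g/(-7 + g)) + (g + (g + g)*(24 + g)) = (g² + g/(-7 + g)) + (g + (2*g)*(24 + g)) = (g² + g/(-7 + g)) + (g + 2*g*(24 + g)) = g + g² + g/(-7 + g) + 2*g*(24 + g))
1/W(-1548) = 1/(-1548*(1 + (-7 - 1548)*(49 + 3*(-1548)))/(-7 - 1548)) = 1/(-1548*(1 - 1555*(49 - 4644))/(-1555)) = 1/(-1548*(-1/1555)*(1 - 1555*(-4595))) = 1/(-1548*(-1/1555)*(1 + 7145225)) = 1/(-1548*(-1/1555)*7145226) = 1/(11060809848/1555) = 1555/11060809848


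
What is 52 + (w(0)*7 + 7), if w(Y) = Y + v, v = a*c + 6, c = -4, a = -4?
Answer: 213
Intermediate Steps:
v = 22 (v = -4*(-4) + 6 = 16 + 6 = 22)
w(Y) = 22 + Y (w(Y) = Y + 22 = 22 + Y)
52 + (w(0)*7 + 7) = 52 + ((22 + 0)*7 + 7) = 52 + (22*7 + 7) = 52 + (154 + 7) = 52 + 161 = 213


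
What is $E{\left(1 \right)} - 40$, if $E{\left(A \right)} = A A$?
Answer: $-39$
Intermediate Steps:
$E{\left(A \right)} = A^{2}$
$E{\left(1 \right)} - 40 = 1^{2} - 40 = 1 - 40 = -39$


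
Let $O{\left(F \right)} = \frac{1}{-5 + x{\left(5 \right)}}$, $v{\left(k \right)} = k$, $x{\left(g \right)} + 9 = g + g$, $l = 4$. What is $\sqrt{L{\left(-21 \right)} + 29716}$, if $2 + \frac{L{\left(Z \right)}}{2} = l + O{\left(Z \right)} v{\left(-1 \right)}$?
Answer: $\frac{\sqrt{118882}}{2} \approx 172.4$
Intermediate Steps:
$x{\left(g \right)} = -9 + 2 g$ ($x{\left(g \right)} = -9 + \left(g + g\right) = -9 + 2 g$)
$O{\left(F \right)} = - \frac{1}{4}$ ($O{\left(F \right)} = \frac{1}{-5 + \left(-9 + 2 \cdot 5\right)} = \frac{1}{-5 + \left(-9 + 10\right)} = \frac{1}{-5 + 1} = \frac{1}{-4} = - \frac{1}{4}$)
$L{\left(Z \right)} = \frac{9}{2}$ ($L{\left(Z \right)} = -4 + 2 \left(4 - - \frac{1}{4}\right) = -4 + 2 \left(4 + \frac{1}{4}\right) = -4 + 2 \cdot \frac{17}{4} = -4 + \frac{17}{2} = \frac{9}{2}$)
$\sqrt{L{\left(-21 \right)} + 29716} = \sqrt{\frac{9}{2} + 29716} = \sqrt{\frac{59441}{2}} = \frac{\sqrt{118882}}{2}$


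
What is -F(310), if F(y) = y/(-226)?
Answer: 155/113 ≈ 1.3717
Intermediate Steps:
F(y) = -y/226 (F(y) = y*(-1/226) = -y/226)
-F(310) = -(-1)*310/226 = -1*(-155/113) = 155/113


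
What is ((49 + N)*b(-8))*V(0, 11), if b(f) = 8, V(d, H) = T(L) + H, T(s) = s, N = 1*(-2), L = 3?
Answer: 5264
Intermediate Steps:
N = -2
V(d, H) = 3 + H
((49 + N)*b(-8))*V(0, 11) = ((49 - 2)*8)*(3 + 11) = (47*8)*14 = 376*14 = 5264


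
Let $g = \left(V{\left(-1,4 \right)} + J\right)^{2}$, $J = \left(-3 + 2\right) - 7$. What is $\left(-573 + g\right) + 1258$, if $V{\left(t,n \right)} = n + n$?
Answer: $685$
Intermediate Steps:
$J = -8$ ($J = -1 - 7 = -8$)
$V{\left(t,n \right)} = 2 n$
$g = 0$ ($g = \left(2 \cdot 4 - 8\right)^{2} = \left(8 - 8\right)^{2} = 0^{2} = 0$)
$\left(-573 + g\right) + 1258 = \left(-573 + 0\right) + 1258 = -573 + 1258 = 685$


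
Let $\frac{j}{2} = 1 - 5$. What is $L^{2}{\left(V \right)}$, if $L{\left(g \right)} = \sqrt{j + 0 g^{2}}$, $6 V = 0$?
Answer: $-8$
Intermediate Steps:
$V = 0$ ($V = \frac{1}{6} \cdot 0 = 0$)
$j = -8$ ($j = 2 \left(1 - 5\right) = 2 \left(-4\right) = -8$)
$L{\left(g \right)} = 2 i \sqrt{2}$ ($L{\left(g \right)} = \sqrt{-8 + 0 g^{2}} = \sqrt{-8 + 0} = \sqrt{-8} = 2 i \sqrt{2}$)
$L^{2}{\left(V \right)} = \left(2 i \sqrt{2}\right)^{2} = -8$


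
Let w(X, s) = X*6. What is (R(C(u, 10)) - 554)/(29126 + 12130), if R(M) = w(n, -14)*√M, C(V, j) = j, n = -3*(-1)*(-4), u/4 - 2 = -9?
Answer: -277/20628 - √10/573 ≈ -0.018947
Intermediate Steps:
u = -28 (u = 8 + 4*(-9) = 8 - 36 = -28)
n = -12 (n = 3*(-4) = -12)
w(X, s) = 6*X
R(M) = -72*√M (R(M) = (6*(-12))*√M = -72*√M)
(R(C(u, 10)) - 554)/(29126 + 12130) = (-72*√10 - 554)/(29126 + 12130) = (-554 - 72*√10)/41256 = (-554 - 72*√10)*(1/41256) = -277/20628 - √10/573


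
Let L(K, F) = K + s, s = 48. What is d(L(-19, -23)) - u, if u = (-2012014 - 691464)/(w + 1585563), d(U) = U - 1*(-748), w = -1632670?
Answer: 33898661/47107 ≈ 719.61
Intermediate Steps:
L(K, F) = 48 + K (L(K, F) = K + 48 = 48 + K)
d(U) = 748 + U (d(U) = U + 748 = 748 + U)
u = 2703478/47107 (u = (-2012014 - 691464)/(-1632670 + 1585563) = -2703478/(-47107) = -2703478*(-1/47107) = 2703478/47107 ≈ 57.390)
d(L(-19, -23)) - u = (748 + (48 - 19)) - 1*2703478/47107 = (748 + 29) - 2703478/47107 = 777 - 2703478/47107 = 33898661/47107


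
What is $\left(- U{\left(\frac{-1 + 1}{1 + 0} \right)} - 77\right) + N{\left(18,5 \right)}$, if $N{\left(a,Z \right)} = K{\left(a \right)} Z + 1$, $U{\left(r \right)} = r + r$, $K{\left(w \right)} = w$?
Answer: $14$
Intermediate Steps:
$U{\left(r \right)} = 2 r$
$N{\left(a,Z \right)} = 1 + Z a$ ($N{\left(a,Z \right)} = a Z + 1 = Z a + 1 = 1 + Z a$)
$\left(- U{\left(\frac{-1 + 1}{1 + 0} \right)} - 77\right) + N{\left(18,5 \right)} = \left(- 2 \frac{-1 + 1}{1 + 0} - 77\right) + \left(1 + 5 \cdot 18\right) = \left(- 2 \cdot \frac{0}{1} - 77\right) + \left(1 + 90\right) = \left(- 2 \cdot 0 \cdot 1 - 77\right) + 91 = \left(- 2 \cdot 0 - 77\right) + 91 = \left(\left(-1\right) 0 - 77\right) + 91 = \left(0 - 77\right) + 91 = -77 + 91 = 14$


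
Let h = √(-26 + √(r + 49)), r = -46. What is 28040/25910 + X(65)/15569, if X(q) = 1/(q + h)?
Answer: 2804/2591 + 1/(15569*(65 + I*√(26 - √3))) ≈ 1.0822 - 7.4463e-8*I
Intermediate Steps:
h = √(-26 + √3) (h = √(-26 + √(-46 + 49)) = √(-26 + √3) ≈ 4.9263*I)
X(q) = 1/(q + √(-26 + √3))
28040/25910 + X(65)/15569 = 28040/25910 + 1/((65 + I*√(26 - √3))*15569) = 28040*(1/25910) + (1/15569)/(65 + I*√(26 - √3)) = 2804/2591 + 1/(15569*(65 + I*√(26 - √3)))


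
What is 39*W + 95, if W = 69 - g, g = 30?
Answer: 1616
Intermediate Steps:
W = 39 (W = 69 - 1*30 = 69 - 30 = 39)
39*W + 95 = 39*39 + 95 = 1521 + 95 = 1616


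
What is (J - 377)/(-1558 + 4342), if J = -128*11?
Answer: -595/928 ≈ -0.64116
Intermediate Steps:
J = -1408
(J - 377)/(-1558 + 4342) = (-1408 - 377)/(-1558 + 4342) = -1785/2784 = -1785*1/2784 = -595/928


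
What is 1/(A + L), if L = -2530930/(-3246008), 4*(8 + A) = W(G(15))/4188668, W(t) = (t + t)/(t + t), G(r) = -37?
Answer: -6798224918672/49085186193005 ≈ -0.13850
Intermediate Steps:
W(t) = 1 (W(t) = (2*t)/((2*t)) = (2*t)*(1/(2*t)) = 1)
A = -134037375/16754672 (A = -8 + (1/4188668)/4 = -8 + (1*(1/4188668))/4 = -8 + (¼)*(1/4188668) = -8 + 1/16754672 = -134037375/16754672 ≈ -8.0000)
L = 1265465/1623004 (L = -2530930*(-1/3246008) = 1265465/1623004 ≈ 0.77971)
1/(A + L) = 1/(-134037375/16754672 + 1265465/1623004) = 1/(-49085186193005/6798224918672) = -6798224918672/49085186193005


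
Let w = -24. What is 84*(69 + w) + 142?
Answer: 3922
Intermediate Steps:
84*(69 + w) + 142 = 84*(69 - 24) + 142 = 84*45 + 142 = 3780 + 142 = 3922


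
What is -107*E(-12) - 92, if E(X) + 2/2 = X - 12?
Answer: 2583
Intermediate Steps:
E(X) = -13 + X (E(X) = -1 + (X - 12) = -1 + (-12 + X) = -13 + X)
-107*E(-12) - 92 = -107*(-13 - 12) - 92 = -107*(-25) - 92 = 2675 - 92 = 2583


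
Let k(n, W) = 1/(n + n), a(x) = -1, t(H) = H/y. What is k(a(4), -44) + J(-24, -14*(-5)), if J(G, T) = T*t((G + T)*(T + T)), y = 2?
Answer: 450799/2 ≈ 2.2540e+5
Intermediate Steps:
t(H) = H/2
J(G, T) = T²*(G + T) (J(G, T) = T*(((G + T)*(T + T))/2) = T*(((G + T)*(2*T))/2) = T*((2*T*(G + T))/2) = T*(T*(G + T)) = T²*(G + T))
k(n, W) = 1/(2*n)
k(a(4), -44) + J(-24, -14*(-5)) = (½)/(-1) + (-14*(-5))²*(-24 - 14*(-5)) = (½)*(-1) + 70²*(-24 + 70) = -½ + 4900*46 = -½ + 225400 = 450799/2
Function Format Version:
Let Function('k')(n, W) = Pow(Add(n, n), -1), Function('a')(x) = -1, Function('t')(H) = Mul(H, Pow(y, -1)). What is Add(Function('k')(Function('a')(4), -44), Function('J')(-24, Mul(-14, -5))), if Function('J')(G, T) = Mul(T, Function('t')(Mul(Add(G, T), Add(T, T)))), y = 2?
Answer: Rational(450799, 2) ≈ 2.2540e+5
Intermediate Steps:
Function('t')(H) = Mul(Rational(1, 2), H) (Function('t')(H) = Mul(H, Pow(2, -1)) = Mul(H, Rational(1, 2)) = Mul(Rational(1, 2), H))
Function('J')(G, T) = Mul(Pow(T, 2), Add(G, T)) (Function('J')(G, T) = Mul(T, Mul(Rational(1, 2), Mul(Add(G, T), Add(T, T)))) = Mul(T, Mul(Rational(1, 2), Mul(Add(G, T), Mul(2, T)))) = Mul(T, Mul(Rational(1, 2), Mul(2, T, Add(G, T)))) = Mul(T, Mul(T, Add(G, T))) = Mul(Pow(T, 2), Add(G, T)))
Function('k')(n, W) = Mul(Rational(1, 2), Pow(n, -1)) (Function('k')(n, W) = Pow(Mul(2, n), -1) = Mul(Rational(1, 2), Pow(n, -1)))
Add(Function('k')(Function('a')(4), -44), Function('J')(-24, Mul(-14, -5))) = Add(Mul(Rational(1, 2), Pow(-1, -1)), Mul(Pow(Mul(-14, -5), 2), Add(-24, Mul(-14, -5)))) = Add(Mul(Rational(1, 2), -1), Mul(Pow(70, 2), Add(-24, 70))) = Add(Rational(-1, 2), Mul(4900, 46)) = Add(Rational(-1, 2), 225400) = Rational(450799, 2)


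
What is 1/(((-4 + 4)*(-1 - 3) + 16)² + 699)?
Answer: 1/955 ≈ 0.0010471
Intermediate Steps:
1/(((-4 + 4)*(-1 - 3) + 16)² + 699) = 1/((0*(-4) + 16)² + 699) = 1/((0 + 16)² + 699) = 1/(16² + 699) = 1/(256 + 699) = 1/955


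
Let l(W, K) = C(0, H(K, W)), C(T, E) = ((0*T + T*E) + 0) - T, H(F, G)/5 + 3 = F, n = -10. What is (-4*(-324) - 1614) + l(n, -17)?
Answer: -318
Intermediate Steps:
H(F, G) = -15 + 5*F
C(T, E) = -T + E*T (C(T, E) = ((0 + E*T) + 0) - T = (E*T + 0) - T = E*T - T = -T + E*T)
l(W, K) = 0 (l(W, K) = 0*(-1 + (-15 + 5*K)) = 0*(-16 + 5*K) = 0)
(-4*(-324) - 1614) + l(n, -17) = (-4*(-324) - 1614) + 0 = (1296 - 1614) + 0 = -318 + 0 = -318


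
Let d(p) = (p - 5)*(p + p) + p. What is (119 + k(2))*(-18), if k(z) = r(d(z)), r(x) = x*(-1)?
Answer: -2322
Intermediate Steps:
d(p) = p + 2*p*(-5 + p) (d(p) = (-5 + p)*(2*p) + p = 2*p*(-5 + p) + p = p + 2*p*(-5 + p))
r(x) = -x
k(z) = -z*(-9 + 2*z)
(119 + k(2))*(-18) = (119 + 2*(9 - 2*2))*(-18) = (119 + 2*(9 - 4))*(-18) = (119 + 2*5)*(-18) = (119 + 10)*(-18) = 129*(-18) = -2322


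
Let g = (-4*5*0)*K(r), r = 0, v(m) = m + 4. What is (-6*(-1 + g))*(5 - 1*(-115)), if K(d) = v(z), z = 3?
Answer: 720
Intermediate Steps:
v(m) = 4 + m
K(d) = 7 (K(d) = 4 + 3 = 7)
g = 0 (g = (-4*5*0)*7 = -20*0*7 = 0*7 = 0)
(-6*(-1 + g))*(5 - 1*(-115)) = (-6*(-1 + 0))*(5 - 1*(-115)) = (-6*(-1))*(5 + 115) = 6*120 = 720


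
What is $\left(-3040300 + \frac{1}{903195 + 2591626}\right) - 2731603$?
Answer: $- \frac{20171767814362}{3494821} \approx -5.7719 \cdot 10^{6}$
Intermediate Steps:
$\left(-3040300 + \frac{1}{903195 + 2591626}\right) - 2731603 = \left(-3040300 + \frac{1}{3494821}\right) - 2731603 = - \frac{10625304286299}{3494821} - 2731603 = - \frac{20171767814362}{3494821}$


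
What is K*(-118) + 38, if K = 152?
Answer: -17898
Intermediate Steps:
K*(-118) + 38 = 152*(-118) + 38 = -17936 + 38 = -17898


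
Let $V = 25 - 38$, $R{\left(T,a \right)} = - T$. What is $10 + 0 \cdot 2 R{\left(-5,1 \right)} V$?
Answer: $10$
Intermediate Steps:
$V = -13$
$10 + 0 \cdot 2 R{\left(-5,1 \right)} V = 10 + 0 \cdot 2 \left(\left(-1\right) \left(-5\right)\right) \left(-13\right) = 10 + 0 \cdot 5 \left(-13\right) = 10 + 0 \left(-13\right) = 10 + 0 = 10$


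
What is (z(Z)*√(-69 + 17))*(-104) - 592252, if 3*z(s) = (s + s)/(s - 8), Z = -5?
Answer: -592252 - 160*I*√13/3 ≈ -5.9225e+5 - 192.3*I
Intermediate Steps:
z(s) = 2*s/(3*(-8 + s)) (z(s) = ((s + s)/(s - 8))/3 = ((2*s)/(-8 + s))/3 = (2*s/(-8 + s))/3 = 2*s/(3*(-8 + s)))
(z(Z)*√(-69 + 17))*(-104) - 592252 = (((⅔)*(-5)/(-8 - 5))*√(-69 + 17))*(-104) - 592252 = (((⅔)*(-5)/(-13))*√(-52))*(-104) - 592252 = (((⅔)*(-5)*(-1/13))*(2*I*√13))*(-104) - 592252 = (10*(2*I*√13)/39)*(-104) - 592252 = (20*I*√13/39)*(-104) - 592252 = -160*I*√13/3 - 592252 = -592252 - 160*I*√13/3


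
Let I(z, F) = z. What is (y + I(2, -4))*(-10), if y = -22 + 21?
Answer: -10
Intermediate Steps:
y = -1
(y + I(2, -4))*(-10) = (-1 + 2)*(-10) = 1*(-10) = -10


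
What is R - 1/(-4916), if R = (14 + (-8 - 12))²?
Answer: 176977/4916 ≈ 36.000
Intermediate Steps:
R = 36 (R = (14 - 20)² = (-6)² = 36)
R - 1/(-4916) = 36 - 1/(-4916) = 36 - 1*(-1/4916) = 36 + 1/4916 = 176977/4916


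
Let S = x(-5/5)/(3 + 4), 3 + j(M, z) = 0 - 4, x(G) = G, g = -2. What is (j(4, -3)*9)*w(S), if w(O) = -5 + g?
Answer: 441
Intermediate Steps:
j(M, z) = -7 (j(M, z) = -3 + (0 - 4) = -3 - 4 = -7)
S = -⅐ (S = (-5/5)/(3 + 4) = (-5*⅕)/7 = (⅐)*(-1) = -⅐ ≈ -0.14286)
w(O) = -7 (w(O) = -5 - 2 = -7)
(j(4, -3)*9)*w(S) = -7*9*(-7) = -63*(-7) = 441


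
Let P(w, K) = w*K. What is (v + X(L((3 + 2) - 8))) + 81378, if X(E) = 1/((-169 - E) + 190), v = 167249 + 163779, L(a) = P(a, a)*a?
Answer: 19795489/48 ≈ 4.1241e+5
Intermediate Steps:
P(w, K) = K*w
L(a) = a³ (L(a) = (a*a)*a = a²*a = a³)
v = 331028
X(E) = 1/(21 - E)
(v + X(L((3 + 2) - 8))) + 81378 = (331028 - 1/(-21 + ((3 + 2) - 8)³)) + 81378 = (331028 - 1/(-21 + (5 - 8)³)) + 81378 = (331028 - 1/(-21 + (-3)³)) + 81378 = (331028 - 1/(-21 - 27)) + 81378 = (331028 - 1/(-48)) + 81378 = (331028 - 1*(-1/48)) + 81378 = (331028 + 1/48) + 81378 = 15889345/48 + 81378 = 19795489/48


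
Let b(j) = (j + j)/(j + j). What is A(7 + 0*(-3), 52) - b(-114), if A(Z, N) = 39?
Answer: 38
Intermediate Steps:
b(j) = 1 (b(j) = (2*j)/((2*j)) = (2*j)*(1/(2*j)) = 1)
A(7 + 0*(-3), 52) - b(-114) = 39 - 1*1 = 39 - 1 = 38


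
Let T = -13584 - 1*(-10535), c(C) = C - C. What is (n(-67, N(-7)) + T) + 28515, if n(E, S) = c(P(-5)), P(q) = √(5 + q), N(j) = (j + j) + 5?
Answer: 25466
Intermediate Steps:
N(j) = 5 + 2*j (N(j) = 2*j + 5 = 5 + 2*j)
c(C) = 0
n(E, S) = 0
T = -3049 (T = -13584 + 10535 = -3049)
(n(-67, N(-7)) + T) + 28515 = (0 - 3049) + 28515 = -3049 + 28515 = 25466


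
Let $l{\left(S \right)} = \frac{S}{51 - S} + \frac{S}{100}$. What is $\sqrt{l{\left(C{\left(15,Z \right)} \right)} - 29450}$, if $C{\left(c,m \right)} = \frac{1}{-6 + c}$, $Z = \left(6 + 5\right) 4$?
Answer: $\frac{i \sqrt{1389948549509}}{6870} \approx 171.61 i$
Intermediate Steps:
$Z = 44$ ($Z = 11 \cdot 4 = 44$)
$l{\left(S \right)} = \frac{S}{100} + \frac{S}{51 - S}$ ($l{\left(S \right)} = \frac{S}{51 - S} + S \frac{1}{100} = \frac{S}{51 - S} + \frac{S}{100} = \frac{S}{100} + \frac{S}{51 - S}$)
$\sqrt{l{\left(C{\left(15,Z \right)} \right)} - 29450} = \sqrt{\frac{-151 + \frac{1}{-6 + 15}}{100 \left(-6 + 15\right) \left(-51 + \frac{1}{-6 + 15}\right)} - 29450} = \sqrt{\frac{-151 + \frac{1}{9}}{100 \cdot 9 \left(-51 + \frac{1}{9}\right)} - 29450} = \sqrt{\frac{1}{100} \cdot \frac{1}{9} \frac{1}{-51 + \frac{1}{9}} \left(-151 + \frac{1}{9}\right) - 29450} = \sqrt{\frac{1}{100} \cdot \frac{1}{9} \frac{1}{- \frac{458}{9}} \left(- \frac{1358}{9}\right) - 29450} = \sqrt{\frac{1}{100} \cdot \frac{1}{9} \left(- \frac{9}{458}\right) \left(- \frac{1358}{9}\right) - 29450} = \sqrt{\frac{679}{206100} - 29450} = \sqrt{- \frac{6069644321}{206100}} = \frac{i \sqrt{1389948549509}}{6870}$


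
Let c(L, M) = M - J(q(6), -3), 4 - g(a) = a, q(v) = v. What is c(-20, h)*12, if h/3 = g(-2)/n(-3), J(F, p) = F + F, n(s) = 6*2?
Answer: -126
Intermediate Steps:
g(a) = 4 - a
n(s) = 12
J(F, p) = 2*F
h = 3/2 (h = 3*((4 - 1*(-2))/12) = 3*((4 + 2)*(1/12)) = 3*(6*(1/12)) = 3*(1/2) = 3/2 ≈ 1.5000)
c(L, M) = -12 + M (c(L, M) = M - 2*6 = M - 1*12 = M - 12 = -12 + M)
c(-20, h)*12 = (-12 + 3/2)*12 = -21/2*12 = -126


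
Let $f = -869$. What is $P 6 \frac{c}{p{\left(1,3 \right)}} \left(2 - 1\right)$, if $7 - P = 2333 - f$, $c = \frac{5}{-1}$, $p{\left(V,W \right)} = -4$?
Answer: $- \frac{47925}{2} \approx -23963.0$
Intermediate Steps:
$c = -5$ ($c = 5 \left(-1\right) = -5$)
$P = -3195$ ($P = 7 - \left(2333 - -869\right) = 7 - \left(2333 + 869\right) = 7 - 3202 = -3195$)
$P 6 \frac{c}{p{\left(1,3 \right)}} \left(2 - 1\right) = - 3195 \cdot 6 \left(- \frac{5}{-4}\right) \left(2 - 1\right) = - 3195 \cdot 6 \left(\left(-5\right) \left(- \frac{1}{4}\right)\right) 1 = - 3195 \cdot 6 \cdot \frac{5}{4} \cdot 1 = - 3195 \cdot \frac{15}{2} \cdot 1 = \left(-3195\right) \frac{15}{2} = - \frac{47925}{2}$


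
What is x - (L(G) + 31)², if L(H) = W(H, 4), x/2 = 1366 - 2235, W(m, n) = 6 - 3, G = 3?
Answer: -2894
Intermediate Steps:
W(m, n) = 3
x = -1738 (x = 2*(1366 - 2235) = 2*(-869) = -1738)
L(H) = 3
x - (L(G) + 31)² = -1738 - (3 + 31)² = -1738 - 1*34² = -1738 - 1*1156 = -1738 - 1156 = -2894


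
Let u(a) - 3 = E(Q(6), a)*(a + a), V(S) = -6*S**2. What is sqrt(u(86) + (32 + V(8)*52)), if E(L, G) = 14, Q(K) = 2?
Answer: 5*I*sqrt(701) ≈ 132.38*I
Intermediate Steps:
u(a) = 3 + 28*a (u(a) = 3 + 14*(a + a) = 3 + 14*(2*a) = 3 + 28*a)
sqrt(u(86) + (32 + V(8)*52)) = sqrt((3 + 28*86) + (32 - 6*8**2*52)) = sqrt((3 + 2408) + (32 - 6*64*52)) = sqrt(2411 + (32 - 384*52)) = sqrt(2411 + (32 - 19968)) = sqrt(2411 - 19936) = sqrt(-17525) = 5*I*sqrt(701)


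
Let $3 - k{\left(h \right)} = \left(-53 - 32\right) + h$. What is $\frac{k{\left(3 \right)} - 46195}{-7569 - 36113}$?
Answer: $\frac{23055}{21841} \approx 1.0556$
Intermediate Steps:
$k{\left(h \right)} = 88 - h$ ($k{\left(h \right)} = 3 - \left(\left(-53 - 32\right) + h\right) = 3 - \left(-85 + h\right) = 88 - h$)
$\frac{k{\left(3 \right)} - 46195}{-7569 - 36113} = \frac{\left(88 - 3\right) - 46195}{-7569 - 36113} = \frac{\left(88 - 3\right) - 46195}{-43682} = \left(85 - 46195\right) \left(- \frac{1}{43682}\right) = \left(-46110\right) \left(- \frac{1}{43682}\right) = \frac{23055}{21841}$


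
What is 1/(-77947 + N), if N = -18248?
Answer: -1/96195 ≈ -1.0396e-5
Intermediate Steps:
1/(-77947 + N) = 1/(-77947 - 18248) = 1/(-96195) = -1/96195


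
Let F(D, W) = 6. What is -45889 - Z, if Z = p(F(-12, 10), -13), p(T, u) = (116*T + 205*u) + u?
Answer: -43907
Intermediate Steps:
p(T, u) = 116*T + 206*u
Z = -1982 (Z = 116*6 + 206*(-13) = 696 - 2678 = -1982)
-45889 - Z = -45889 - 1*(-1982) = -45889 + 1982 = -43907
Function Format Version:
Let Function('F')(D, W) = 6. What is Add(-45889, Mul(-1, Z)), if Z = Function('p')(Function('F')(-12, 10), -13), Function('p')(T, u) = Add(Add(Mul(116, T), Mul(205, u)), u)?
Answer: -43907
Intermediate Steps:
Function('p')(T, u) = Add(Mul(116, T), Mul(206, u))
Z = -1982 (Z = Add(Mul(116, 6), Mul(206, -13)) = Add(696, -2678) = -1982)
Add(-45889, Mul(-1, Z)) = Add(-45889, Mul(-1, -1982)) = Add(-45889, 1982) = -43907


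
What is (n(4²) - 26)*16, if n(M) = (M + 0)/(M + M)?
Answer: -408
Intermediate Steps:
n(M) = ½ (n(M) = M/((2*M)) = M*(1/(2*M)) = ½)
(n(4²) - 26)*16 = (½ - 26)*16 = -51/2*16 = -408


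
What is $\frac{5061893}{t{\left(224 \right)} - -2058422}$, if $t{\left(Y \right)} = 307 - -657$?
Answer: $\frac{5061893}{2059386} \approx 2.458$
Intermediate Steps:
$t{\left(Y \right)} = 964$ ($t{\left(Y \right)} = 307 + 657 = 964$)
$\frac{5061893}{t{\left(224 \right)} - -2058422} = \frac{5061893}{964 - -2058422} = \frac{5061893}{964 + 2058422} = \frac{5061893}{2059386}$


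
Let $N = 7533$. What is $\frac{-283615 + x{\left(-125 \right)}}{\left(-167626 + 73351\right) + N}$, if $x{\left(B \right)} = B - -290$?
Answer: $\frac{141725}{43371} \approx 3.2677$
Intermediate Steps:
$x{\left(B \right)} = 290 + B$ ($x{\left(B \right)} = B + 290 = 290 + B$)
$\frac{-283615 + x{\left(-125 \right)}}{\left(-167626 + 73351\right) + N} = \frac{-283615 + \left(290 - 125\right)}{\left(-167626 + 73351\right) + 7533} = \frac{-283615 + 165}{-94275 + 7533} = - \frac{283450}{-86742} = \left(-283450\right) \left(- \frac{1}{86742}\right) = \frac{141725}{43371}$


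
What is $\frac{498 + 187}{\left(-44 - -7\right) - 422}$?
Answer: $- \frac{685}{459} \approx -1.4924$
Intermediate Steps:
$\frac{498 + 187}{\left(-44 - -7\right) - 422} = \frac{685}{\left(-44 + 7\right) - 422} = \frac{685}{-37 - 422} = \frac{685}{-459} = 685 \left(- \frac{1}{459}\right) = - \frac{685}{459}$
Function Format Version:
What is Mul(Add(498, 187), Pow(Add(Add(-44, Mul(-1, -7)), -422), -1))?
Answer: Rational(-685, 459) ≈ -1.4924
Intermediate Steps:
Mul(Add(498, 187), Pow(Add(Add(-44, Mul(-1, -7)), -422), -1)) = Mul(685, Pow(Add(Add(-44, 7), -422), -1)) = Mul(685, Pow(Add(-37, -422), -1)) = Mul(685, Pow(-459, -1)) = Mul(685, Rational(-1, 459)) = Rational(-685, 459)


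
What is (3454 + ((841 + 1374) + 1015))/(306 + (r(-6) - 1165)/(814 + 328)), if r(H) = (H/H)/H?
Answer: 45798768/2089721 ≈ 21.916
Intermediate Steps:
r(H) = 1/H
(3454 + ((841 + 1374) + 1015))/(306 + (r(-6) - 1165)/(814 + 328)) = (3454 + ((841 + 1374) + 1015))/(306 + (1/(-6) - 1165)/(814 + 328)) = (3454 + (2215 + 1015))/(306 + (-1/6 - 1165)/1142) = (3454 + 3230)/(306 - 6991/6*1/1142) = 6684/(306 - 6991/6852) = 6684/(2089721/6852) = 6684*(6852/2089721) = 45798768/2089721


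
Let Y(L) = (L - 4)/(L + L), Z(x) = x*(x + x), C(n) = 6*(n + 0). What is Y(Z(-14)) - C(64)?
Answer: -75167/196 ≈ -383.50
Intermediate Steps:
C(n) = 6*n
Z(x) = 2*x**2 (Z(x) = x*(2*x) = 2*x**2)
Y(L) = (-4 + L)/(2*L) (Y(L) = (-4 + L)/((2*L)) = (-4 + L)*(1/(2*L)) = (-4 + L)/(2*L))
Y(Z(-14)) - C(64) = (-4 + 2*(-14)**2)/(2*((2*(-14)**2))) - 6*64 = (-4 + 2*196)/(2*((2*196))) - 1*384 = (1/2)*(-4 + 392)/392 - 384 = (1/2)*(1/392)*388 - 384 = 97/196 - 384 = -75167/196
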